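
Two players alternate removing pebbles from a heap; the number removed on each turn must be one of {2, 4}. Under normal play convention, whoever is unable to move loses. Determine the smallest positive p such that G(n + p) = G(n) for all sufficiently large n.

n :  0  1  2  3  4  5  6  7  8  9 10 11 12 13 14
G :  0  0  1  1  2  2  0  0  1  1  2  2  0  0  1
G(n+6) = G(n) holds for n = 0,…,3 (a full window of length max(S) = 4), so the sequence is purely periodic with period 6.

6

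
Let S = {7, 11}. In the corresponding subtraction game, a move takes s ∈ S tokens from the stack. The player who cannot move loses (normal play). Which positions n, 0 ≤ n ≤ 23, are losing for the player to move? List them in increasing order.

0, 1, 2, 3, 4, 5, 6, 18, 19, 20, 21, 22, 23

n :  0  1  2  3  4  5  6  7  8  9 10 11 12 13 14 15 16 17 18 19 20 21 22 23
G :  0  0  0  0  0  0  0  1  1  1  1  1  1  1  2  2  2  2  0  0  0  0  0  0
P-positions are exactly the n with G(n) = 0.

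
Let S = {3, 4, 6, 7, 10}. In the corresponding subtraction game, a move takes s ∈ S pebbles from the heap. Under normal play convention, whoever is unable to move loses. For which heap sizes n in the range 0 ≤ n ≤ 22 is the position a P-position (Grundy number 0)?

0, 1, 2, 13, 14, 15

n :  0  1  2  3  4  5  6  7  8  9 10 11 12 13 14 15 16 17 18 19 20 21 22
G :  0  0  0  1  1  1  2  2  2  3  3  3  4  0  0  0  1  1  1  2  2  2  3
P-positions are exactly the n with G(n) = 0.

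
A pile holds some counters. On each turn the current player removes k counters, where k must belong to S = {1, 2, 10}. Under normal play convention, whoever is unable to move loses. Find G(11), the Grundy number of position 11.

2

n :  0  1  2  3  4  5  6  7  8  9 10 11
G :  0  1  2  0  1  2  0  1  2  0  1  2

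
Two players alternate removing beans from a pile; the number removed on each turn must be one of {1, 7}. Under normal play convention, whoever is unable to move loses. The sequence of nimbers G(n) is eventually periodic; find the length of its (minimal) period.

G(0) = 0
G(1) = mex{0} = 1
G(2) = mex{1} = 0
G(3) = mex{0} = 1
G(4) = mex{1} = 0
G(5) = mex{0} = 1
G(6) = mex{1} = 0
G(7) = mex{0,0} = 1
G(8) = mex{1,1} = 0
G(9) = mex{0,0} = 1
G(10) = mex{1,1} = 0
G(11) = mex{0,0} = 1
G(12) = mex{1,1} = 0
G(13) = mex{0,0} = 1
G(14) = mex{1,1} = 0
G(n+2) = G(n) holds for n = 0,…,6 (a full window of length max(S) = 7), so the sequence is purely periodic with period 2.

2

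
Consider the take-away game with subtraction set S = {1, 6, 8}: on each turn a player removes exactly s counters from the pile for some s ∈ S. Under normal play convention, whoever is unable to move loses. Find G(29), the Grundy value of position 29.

1

G(0) = 0
G(1) = mex{0} = 1
G(2) = mex{1} = 0
G(3) = mex{0} = 1
G(4) = mex{1} = 0
G(5) = mex{0} = 1
G(6) = mex{1,0} = 2
G(7) = mex{2,1} = 0
G(8) = mex{0,0,0} = 1
G(9) = mex{1,1,1} = 0
G(10) = mex{0,0,0} = 1
G(11) = mex{1,1,1} = 0
G(12) = mex{0,2,0} = 1
G(13) = mex{1,0,1} = 2
G(14) = mex{2,1,2} = 0
G(15) = mex{0,0,0} = 1
G(16) = mex{1,1,1} = 0
G(17) = mex{0,0,0} = 1
G(18) = mex{1,1,1} = 0
G(19) = mex{0,2,0} = 1
G(20) = mex{1,0,1} = 2
G(21) = mex{2,1,2} = 0
G(22) = mex{0,0,0} = 1
G(23) = mex{1,1,1} = 0
G(24) = mex{0,0,0} = 1
G(25) = mex{1,1,1} = 0
G(26) = mex{0,2,0} = 1
G(27) = mex{1,0,1} = 2
G(28) = mex{2,1,2} = 0
G(29) = mex{0,0,0} = 1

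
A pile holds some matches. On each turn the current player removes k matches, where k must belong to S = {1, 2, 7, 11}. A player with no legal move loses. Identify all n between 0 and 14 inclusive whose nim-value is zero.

0, 3, 6, 9, 12

G(0) = 0
G(1) = mex{0} = 1
G(2) = mex{1,0} = 2
G(3) = mex{2,1} = 0
G(4) = mex{0,2} = 1
G(5) = mex{1,0} = 2
G(6) = mex{2,1} = 0
G(7) = mex{0,2,0} = 1
G(8) = mex{1,0,1} = 2
G(9) = mex{2,1,2} = 0
G(10) = mex{0,2,0} = 1
G(11) = mex{1,0,1,0} = 2
G(12) = mex{2,1,2,1} = 0
G(13) = mex{0,2,0,2} = 1
G(14) = mex{1,0,1,0} = 2
P-positions are exactly the n with G(n) = 0.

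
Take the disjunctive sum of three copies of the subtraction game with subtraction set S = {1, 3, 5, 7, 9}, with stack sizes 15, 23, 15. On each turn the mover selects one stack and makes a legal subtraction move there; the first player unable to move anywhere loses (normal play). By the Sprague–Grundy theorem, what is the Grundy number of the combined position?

All stacks use S = {1, 3, 5, 7, 9}:
n :  0  1  2  3  4  5  6  7  8  9 10 11 12 13 14 15 16 17 18 19 20 21 22 23
G :  0  1  0  1  0  1  0  1  0  1  0  1  0  1  0  1  0  1  0  1  0  1  0  1
Stack A: G(15) = 1.
Stack B: G(23) = 1.
Stack C: G(15) = 1.
Combined Grundy value = 1 ⊕ 1 ⊕ 1 = 1.

1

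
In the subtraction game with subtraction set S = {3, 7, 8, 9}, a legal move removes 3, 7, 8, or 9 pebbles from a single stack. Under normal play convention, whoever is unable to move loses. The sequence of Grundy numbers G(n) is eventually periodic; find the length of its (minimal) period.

G(0) = 0
G(1) = mex{} = 0
G(2) = mex{} = 0
G(3) = mex{0} = 1
G(4) = mex{0} = 1
G(5) = mex{0} = 1
G(6) = mex{1} = 0
G(7) = mex{1,0} = 2
G(8) = mex{1,0,0} = 2
G(9) = mex{0,0,0,0} = 1
G(10) = mex{2,1,0,0} = 3
G(11) = mex{2,1,1,0} = 3
G(12) = mex{1,1,1,1} = 0
G(13) = mex{3,0,1,1} = 2
G(14) = mex{3,2,0,1} = 4
G(15) = mex{0,2,2,0} = 1
G(16) = mex{2,1,2,2} = 0
G(17) = mex{4,3,1,2} = 0
G(18) = mex{1,3,3,1} = 0
G(19) = mex{0,0,3,3} = 1
G(20) = mex{0,2,0,3} = 1
G(21) = mex{0,4,2,0} = 1
G(22) = mex{1,1,4,2} = 0
G(23) = mex{1,0,1,4} = 2
G(24) = mex{1,0,0,1} = 2
G(25) = mex{0,0,0,0} = 1
G(26) = mex{2,1,0,0} = 3
G(27) = mex{2,1,1,0} = 3
G(28) = mex{1,1,1,1} = 0
G(29) = mex{3,0,1,1} = 2
G(30) = mex{3,2,0,1} = 4
G(31) = mex{0,2,2,0} = 1
G(32) = mex{2,1,2,2} = 0
G(33) = mex{4,3,1,2} = 0
G(n+16) = G(n) holds for n = 0,…,8 (a full window of length max(S) = 9), so the sequence is purely periodic with period 16.

16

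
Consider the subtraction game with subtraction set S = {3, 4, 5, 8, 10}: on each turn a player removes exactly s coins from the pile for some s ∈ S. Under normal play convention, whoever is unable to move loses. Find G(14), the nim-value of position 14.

G(0) = 0
G(1) = mex{} = 0
G(2) = mex{} = 0
G(3) = mex{0} = 1
G(4) = mex{0,0} = 1
G(5) = mex{0,0,0} = 1
G(6) = mex{1,0,0} = 2
G(7) = mex{1,1,0} = 2
G(8) = mex{1,1,1,0} = 2
G(9) = mex{2,1,1,0} = 3
G(10) = mex{2,2,1,0,0} = 3
G(11) = mex{2,2,2,1,0} = 3
G(12) = mex{3,2,2,1,0} = 4
G(13) = mex{3,3,2,1,1} = 0
G(14) = mex{3,3,3,2,1} = 0

0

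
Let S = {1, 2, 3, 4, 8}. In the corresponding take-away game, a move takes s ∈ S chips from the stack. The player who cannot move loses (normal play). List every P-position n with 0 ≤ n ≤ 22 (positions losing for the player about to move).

G(0) = 0
G(1) = mex{0} = 1
G(2) = mex{1,0} = 2
G(3) = mex{2,1,0} = 3
G(4) = mex{3,2,1,0} = 4
G(5) = mex{4,3,2,1} = 0
G(6) = mex{0,4,3,2} = 1
G(7) = mex{1,0,4,3} = 2
G(8) = mex{2,1,0,4,0} = 3
G(9) = mex{3,2,1,0,1} = 4
G(10) = mex{4,3,2,1,2} = 0
G(11) = mex{0,4,3,2,3} = 1
G(12) = mex{1,0,4,3,4} = 2
G(13) = mex{2,1,0,4,0} = 3
G(14) = mex{3,2,1,0,1} = 4
G(15) = mex{4,3,2,1,2} = 0
G(16) = mex{0,4,3,2,3} = 1
G(17) = mex{1,0,4,3,4} = 2
G(18) = mex{2,1,0,4,0} = 3
G(19) = mex{3,2,1,0,1} = 4
G(20) = mex{4,3,2,1,2} = 0
G(21) = mex{0,4,3,2,3} = 1
G(22) = mex{1,0,4,3,4} = 2
P-positions are exactly the n with G(n) = 0.

0, 5, 10, 15, 20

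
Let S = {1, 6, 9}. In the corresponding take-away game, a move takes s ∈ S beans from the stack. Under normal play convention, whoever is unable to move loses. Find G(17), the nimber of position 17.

G(0) = 0
G(1) = mex{0} = 1
G(2) = mex{1} = 0
G(3) = mex{0} = 1
G(4) = mex{1} = 0
G(5) = mex{0} = 1
G(6) = mex{1,0} = 2
G(7) = mex{2,1} = 0
G(8) = mex{0,0} = 1
G(9) = mex{1,1,0} = 2
G(10) = mex{2,0,1} = 3
G(11) = mex{3,1,0} = 2
G(12) = mex{2,2,1} = 0
G(13) = mex{0,0,0} = 1
G(14) = mex{1,1,1} = 0
G(15) = mex{0,2,2} = 1
G(16) = mex{1,3,0} = 2
G(17) = mex{2,2,1} = 0

0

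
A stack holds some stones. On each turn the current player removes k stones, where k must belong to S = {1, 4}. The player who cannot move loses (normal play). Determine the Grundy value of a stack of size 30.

G(0) = 0
G(1) = mex{0} = 1
G(2) = mex{1} = 0
G(3) = mex{0} = 1
G(4) = mex{1,0} = 2
G(5) = mex{2,1} = 0
G(6) = mex{0,0} = 1
G(7) = mex{1,1} = 0
G(8) = mex{0,2} = 1
G(9) = mex{1,0} = 2
G(10) = mex{2,1} = 0
G(11) = mex{0,0} = 1
G(12) = mex{1,1} = 0
G(13) = mex{0,2} = 1
G(14) = mex{1,0} = 2
G(15) = mex{2,1} = 0
G(16) = mex{0,0} = 1
G(17) = mex{1,1} = 0
G(18) = mex{0,2} = 1
G(19) = mex{1,0} = 2
G(20) = mex{2,1} = 0
G(21) = mex{0,0} = 1
G(22) = mex{1,1} = 0
G(23) = mex{0,2} = 1
G(24) = mex{1,0} = 2
G(25) = mex{2,1} = 0
G(26) = mex{0,0} = 1
G(27) = mex{1,1} = 0
G(28) = mex{0,2} = 1
G(29) = mex{1,0} = 2
G(30) = mex{2,1} = 0

0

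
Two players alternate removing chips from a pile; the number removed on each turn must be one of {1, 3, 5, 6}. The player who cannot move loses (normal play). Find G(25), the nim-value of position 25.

1

n :  0  1  2  3  4  5  6  7  8  9 10 11 12 13 14 15 16 17 18 19 20 21 22 23 24 25
G :  0  1  0  1  0  1  2  3  2  3  2  0  1  0  1  0  1  2  3  2  3  2  0  1  0  1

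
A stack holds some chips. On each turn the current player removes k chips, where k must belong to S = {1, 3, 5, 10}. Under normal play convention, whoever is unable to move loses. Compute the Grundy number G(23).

0

n :  0  1  2  3  4  5  6  7  8  9 10 11 12 13 14 15 16 17 18 19 20 21 22 23
G :  0  1  0  1  0  1  0  1  0  1  2  3  2  3  2  0  1  0  1  0  1  0  1  0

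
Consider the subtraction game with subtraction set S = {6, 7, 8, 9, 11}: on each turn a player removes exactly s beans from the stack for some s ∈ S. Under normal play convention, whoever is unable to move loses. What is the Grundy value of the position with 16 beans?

2

G(0) = 0
G(1) = mex{} = 0
G(2) = mex{} = 0
G(3) = mex{} = 0
G(4) = mex{} = 0
G(5) = mex{} = 0
G(6) = mex{0} = 1
G(7) = mex{0,0} = 1
G(8) = mex{0,0,0} = 1
G(9) = mex{0,0,0,0} = 1
G(10) = mex{0,0,0,0} = 1
G(11) = mex{0,0,0,0,0} = 1
G(12) = mex{1,0,0,0,0} = 2
G(13) = mex{1,1,0,0,0} = 2
G(14) = mex{1,1,1,0,0} = 2
G(15) = mex{1,1,1,1,0} = 2
G(16) = mex{1,1,1,1,0} = 2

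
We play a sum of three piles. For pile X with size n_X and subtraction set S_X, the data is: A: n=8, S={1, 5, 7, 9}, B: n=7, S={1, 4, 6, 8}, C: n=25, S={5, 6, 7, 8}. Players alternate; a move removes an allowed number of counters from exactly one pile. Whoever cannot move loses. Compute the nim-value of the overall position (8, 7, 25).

2

Pile A, S = {1, 5, 7, 9}:
G(0) = 0
G(1) = mex{0} = 1
G(2) = mex{1} = 0
G(3) = mex{0} = 1
G(4) = mex{1} = 0
G(5) = mex{0,0} = 1
G(6) = mex{1,1} = 0
G(7) = mex{0,0,0} = 1
G(8) = mex{1,1,1} = 0
G_A(8) = 0.
Pile B, S = {1, 4, 6, 8}:
n : 0 1 2 3 4 5 6 7
G : 0 1 0 1 2 0 1 0
G_B(7) = 0.
Pile C, S = {5, 6, 7, 8}:
n :  0  1  2  3  4  5  6  7  8  9 10 11 12 13 14 15 16 17 18 19 20 21 22 23 24 25
G :  0  0  0  0  0  1  1  1  1  1  2  2  2  0  0  0  0  0  1  1  1  1  1  2  2  2
G_C(25) = 2.
Combined Grundy value = 0 ⊕ 0 ⊕ 2 = 2.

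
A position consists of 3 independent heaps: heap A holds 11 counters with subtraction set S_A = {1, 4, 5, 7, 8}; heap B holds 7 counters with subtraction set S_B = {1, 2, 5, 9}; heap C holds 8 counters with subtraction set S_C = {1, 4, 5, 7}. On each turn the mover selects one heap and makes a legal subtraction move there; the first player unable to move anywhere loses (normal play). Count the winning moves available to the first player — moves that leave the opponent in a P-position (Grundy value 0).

4

Heap A, S = {1, 4, 5, 7, 8}:
G(0) = 0
G(1) = mex{0} = 1
G(2) = mex{1} = 0
G(3) = mex{0} = 1
G(4) = mex{1,0} = 2
G(5) = mex{2,1,0} = 3
G(6) = mex{3,0,1} = 2
G(7) = mex{2,1,0,0} = 3
G(8) = mex{3,2,1,1,0} = 4
G(9) = mex{4,3,2,0,1} = 5
G(10) = mex{5,2,3,1,0} = 4
G(11) = mex{4,3,2,2,1} = 0
G_A(11) = 0.
Heap B, S = {1, 2, 5, 9}:
G(0) = 0
G(1) = mex{0} = 1
G(2) = mex{1,0} = 2
G(3) = mex{2,1} = 0
G(4) = mex{0,2} = 1
G(5) = mex{1,0,0} = 2
G(6) = mex{2,1,1} = 0
G(7) = mex{0,2,2} = 1
G_B(7) = 1.
Heap C, S = {1, 4, 5, 7}:
G(0) = 0
G(1) = mex{0} = 1
G(2) = mex{1} = 0
G(3) = mex{0} = 1
G(4) = mex{1,0} = 2
G(5) = mex{2,1,0} = 3
G(6) = mex{3,0,1} = 2
G(7) = mex{2,1,0,0} = 3
G(8) = mex{3,2,1,1} = 0
G_C(8) = 0.
Combined Grundy value = 0 ⊕ 1 ⊕ 0 = 1.
A winning move leaves total XOR = 0, i.e. changes one component's Grundy value g to g ⊕ X where X is the current total.
Heap A: need g' = 0⊕1 = 1. Options: 11−1→G=4, 11−4→G=3, 11−5→G=2, 11−7→G=2, 11−8→G=1. Hits: 1.
Heap B: need g' = 1⊕1 = 0. Options: 7−1→G=0, 7−2→G=2, 7−5→G=2. Hits: 1.
Heap C: need g' = 0⊕1 = 1. Options: 8−1→G=3, 8−4→G=2, 8−5→G=1, 8−7→G=1. Hits: 2.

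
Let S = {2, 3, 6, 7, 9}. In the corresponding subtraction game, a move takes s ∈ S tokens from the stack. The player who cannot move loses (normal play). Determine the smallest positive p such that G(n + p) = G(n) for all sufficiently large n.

28

n :  0  1  2  3  4  5  6  7  8  9 10 11 12 13 14 15 16 17 18 19 20 21 22 23 24 25 26 27 28 29 30 31 32 33 34 35 36 37 38 39 40 41 42 43 44 45 46 47 48 49 50 51 52 53 54 55 56 57 58 59 60
G :  0  0  1  1  2  0  3  1  2  2  3  3  4  0  5  1  4  0  0  1  1  2  2  3  3  5  2  4  0  0  1  1  4  0  2  1  3  3  2  2  4  0  5  1  4  0  0  1  1  2  2  3  3  5  2  4  0  0  1  1  4
From n = 12 onward G(n+28) = G(n); since this holds over max(S) = 9 consecutive positions the period is 28 (pre-period 12).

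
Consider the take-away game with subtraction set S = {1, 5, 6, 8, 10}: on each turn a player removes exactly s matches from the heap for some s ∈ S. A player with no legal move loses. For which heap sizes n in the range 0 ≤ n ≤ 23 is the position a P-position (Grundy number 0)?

0, 2, 4, 11, 13, 15, 22

G(0) = 0
G(1) = mex{0} = 1
G(2) = mex{1} = 0
G(3) = mex{0} = 1
G(4) = mex{1} = 0
G(5) = mex{0,0} = 1
G(6) = mex{1,1,0} = 2
G(7) = mex{2,0,1} = 3
G(8) = mex{3,1,0,0} = 2
G(9) = mex{2,0,1,1} = 3
G(10) = mex{3,1,0,0,0} = 2
G(11) = mex{2,2,1,1,1} = 0
G(12) = mex{0,3,2,0,0} = 1
G(13) = mex{1,2,3,1,1} = 0
G(14) = mex{0,3,2,2,0} = 1
G(15) = mex{1,2,3,3,1} = 0
G(16) = mex{0,0,2,2,2} = 1
G(17) = mex{1,1,0,3,3} = 2
G(18) = mex{2,0,1,2,2} = 3
G(19) = mex{3,1,0,0,3} = 2
G(20) = mex{2,0,1,1,2} = 3
G(21) = mex{3,1,0,0,0} = 2
G(22) = mex{2,2,1,1,1} = 0
G(23) = mex{0,3,2,0,0} = 1
P-positions are exactly the n with G(n) = 0.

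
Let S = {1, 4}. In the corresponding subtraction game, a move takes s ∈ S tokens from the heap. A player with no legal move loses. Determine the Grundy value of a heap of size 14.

2

n :  0  1  2  3  4  5  6  7  8  9 10 11 12 13 14
G :  0  1  0  1  2  0  1  0  1  2  0  1  0  1  2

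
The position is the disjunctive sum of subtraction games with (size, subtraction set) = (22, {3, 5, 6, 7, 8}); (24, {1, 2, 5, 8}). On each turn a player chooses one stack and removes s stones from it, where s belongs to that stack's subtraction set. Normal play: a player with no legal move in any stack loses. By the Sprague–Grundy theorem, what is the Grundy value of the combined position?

Stack A, S = {3, 5, 6, 7, 8}:
n :  0  1  2  3  4  5  6  7  8  9 10 11 12 13 14 15 16 17 18 19 20 21 22
G :  0  0  0  1  1  1  2  2  2  3  3  0  0  0  1  1  1  2  2  2  3  3  0
G_A(22) = 0.
Stack B, S = {1, 2, 5, 8}:
G(0) = 0
G(1) = mex{0} = 1
G(2) = mex{1,0} = 2
G(3) = mex{2,1} = 0
G(4) = mex{0,2} = 1
G(5) = mex{1,0,0} = 2
G(6) = mex{2,1,1} = 0
G(7) = mex{0,2,2} = 1
G(8) = mex{1,0,0,0} = 2
G(9) = mex{2,1,1,1} = 0
G(10) = mex{0,2,2,2} = 1
G(11) = mex{1,0,0,0} = 2
G(12) = mex{2,1,1,1} = 0
G(13) = mex{0,2,2,2} = 1
G(14) = mex{1,0,0,0} = 2
G(15) = mex{2,1,1,1} = 0
G(16) = mex{0,2,2,2} = 1
G(17) = mex{1,0,0,0} = 2
G(18) = mex{2,1,1,1} = 0
G(19) = mex{0,2,2,2} = 1
G(20) = mex{1,0,0,0} = 2
G(21) = mex{2,1,1,1} = 0
G(22) = mex{0,2,2,2} = 1
G(23) = mex{1,0,0,0} = 2
G(24) = mex{2,1,1,1} = 0
G_B(24) = 0.
Combined Grundy value = 0 ⊕ 0 = 0.

0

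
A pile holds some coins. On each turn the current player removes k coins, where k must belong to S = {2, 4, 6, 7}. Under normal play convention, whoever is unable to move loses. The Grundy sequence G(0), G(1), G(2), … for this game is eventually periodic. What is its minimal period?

9

n :  0  1  2  3  4  5  6  7  8  9 10 11 12 13 14 15 16 17 18 19
G :  0  0  1  1  2  2  3  3  4  0  0  1  1  2  2  3  3  4  0  0
G(n+9) = G(n) holds for n = 0,…,6 (a full window of length max(S) = 7), so the sequence is purely periodic with period 9.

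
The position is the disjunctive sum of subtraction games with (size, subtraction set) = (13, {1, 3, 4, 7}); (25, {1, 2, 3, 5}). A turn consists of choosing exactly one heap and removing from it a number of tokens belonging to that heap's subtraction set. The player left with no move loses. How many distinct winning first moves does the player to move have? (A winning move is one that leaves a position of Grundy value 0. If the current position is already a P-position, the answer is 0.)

2

Heap A, S = {1, 3, 4, 7}:
G(0) = 0
G(1) = mex{0} = 1
G(2) = mex{1} = 0
G(3) = mex{0,0} = 1
G(4) = mex{1,1,0} = 2
G(5) = mex{2,0,1} = 3
G(6) = mex{3,1,0} = 2
G(7) = mex{2,2,1,0} = 3
G(8) = mex{3,3,2,1} = 0
G(9) = mex{0,2,3,0} = 1
G(10) = mex{1,3,2,1} = 0
G(11) = mex{0,0,3,2} = 1
G(12) = mex{1,1,0,3} = 2
G(13) = mex{2,0,1,2} = 3
G_A(13) = 3.
Heap B, S = {1, 2, 3, 5}:
n :  0  1  2  3  4  5  6  7  8  9 10 11 12 13 14 15 16 17 18 19 20 21 22 23 24 25
G :  0  1  2  3  0  1  2  3  0  1  2  3  0  1  2  3  0  1  2  3  0  1  2  3  0  1
G_B(25) = 1.
Combined Grundy value = 3 ⊕ 1 = 2.
A winning move leaves total XOR = 0, i.e. changes one component's Grundy value g to g ⊕ X where X is the current total.
Heap A: need g' = 3⊕2 = 1. Options: 13−1→G=2, 13−3→G=0, 13−4→G=1, 13−7→G=2. Hits: 1.
Heap B: need g' = 1⊕2 = 3. Options: 25−1→G=0, 25−2→G=3, 25−3→G=2, 25−5→G=0. Hits: 1.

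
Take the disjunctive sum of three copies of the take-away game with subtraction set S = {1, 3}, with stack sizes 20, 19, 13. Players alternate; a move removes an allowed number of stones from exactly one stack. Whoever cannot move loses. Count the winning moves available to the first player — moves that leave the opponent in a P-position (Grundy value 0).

All stacks use S = {1, 3}:
n :  0  1  2  3  4  5  6  7  8  9 10 11 12 13 14 15 16 17 18 19 20
G :  0  1  0  1  0  1  0  1  0  1  0  1  0  1  0  1  0  1  0  1  0
Stack A: G(20) = 0.
Stack B: G(19) = 1.
Stack C: G(13) = 1.
Combined Grundy value = 0 ⊕ 1 ⊕ 1 = 0.
A winning move leaves total XOR = 0, i.e. changes one component's Grundy value g to g ⊕ X where X is the current total.
Stack A: target g' = 0⊕0 = 0, but every legal move changes the Grundy value (mex property), so 0 moves.
Stack B: target g' = 1⊕0 = 1, but every legal move changes the Grundy value (mex property), so 0 moves.
Stack C: target g' = 1⊕0 = 1, but every legal move changes the Grundy value (mex property), so 0 moves.

0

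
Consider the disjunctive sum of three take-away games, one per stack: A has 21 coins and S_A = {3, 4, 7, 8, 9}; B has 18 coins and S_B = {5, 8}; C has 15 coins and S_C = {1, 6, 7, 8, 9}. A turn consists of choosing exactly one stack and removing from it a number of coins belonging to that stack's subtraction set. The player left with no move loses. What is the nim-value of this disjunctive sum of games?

Stack A, S = {3, 4, 7, 8, 9}:
n :  0  1  2  3  4  5  6  7  8  9 10 11 12 13 14 15 16 17 18 19 20 21
G :  0  0  0  1  1  1  2  2  2  3  3  3  0  0  0  1  1  1  2  2  2  3
G_A(21) = 3.
Stack B, S = {5, 8}:
G(0) = 0
G(1) = mex{} = 0
G(2) = mex{} = 0
G(3) = mex{} = 0
G(4) = mex{} = 0
G(5) = mex{0} = 1
G(6) = mex{0} = 1
G(7) = mex{0} = 1
G(8) = mex{0,0} = 1
G(9) = mex{0,0} = 1
G(10) = mex{1,0} = 2
G(11) = mex{1,0} = 2
G(12) = mex{1,0} = 2
G(13) = mex{1,1} = 0
G(14) = mex{1,1} = 0
G(15) = mex{2,1} = 0
G(16) = mex{2,1} = 0
G(17) = mex{2,1} = 0
G(18) = mex{0,2} = 1
G_B(18) = 1.
Stack C, S = {1, 6, 7, 8, 9}:
n :  0  1  2  3  4  5  6  7  8  9 10 11 12 13 14 15
G :  0  1  0  1  0  1  2  3  2  3  2  3  4  5  0  1
G_C(15) = 1.
Combined Grundy value = 3 ⊕ 1 ⊕ 1 = 3.

3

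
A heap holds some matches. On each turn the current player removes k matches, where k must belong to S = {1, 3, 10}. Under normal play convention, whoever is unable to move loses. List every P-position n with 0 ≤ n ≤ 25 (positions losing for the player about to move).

0, 2, 4, 6, 8, 13, 15, 17, 19, 21

G(0) = 0
G(1) = mex{0} = 1
G(2) = mex{1} = 0
G(3) = mex{0,0} = 1
G(4) = mex{1,1} = 0
G(5) = mex{0,0} = 1
G(6) = mex{1,1} = 0
G(7) = mex{0,0} = 1
G(8) = mex{1,1} = 0
G(9) = mex{0,0} = 1
G(10) = mex{1,1,0} = 2
G(11) = mex{2,0,1} = 3
G(12) = mex{3,1,0} = 2
G(13) = mex{2,2,1} = 0
G(14) = mex{0,3,0} = 1
G(15) = mex{1,2,1} = 0
G(16) = mex{0,0,0} = 1
G(17) = mex{1,1,1} = 0
G(18) = mex{0,0,0} = 1
G(19) = mex{1,1,1} = 0
G(20) = mex{0,0,2} = 1
G(21) = mex{1,1,3} = 0
G(22) = mex{0,0,2} = 1
G(23) = mex{1,1,0} = 2
G(24) = mex{2,0,1} = 3
G(25) = mex{3,1,0} = 2
P-positions are exactly the n with G(n) = 0.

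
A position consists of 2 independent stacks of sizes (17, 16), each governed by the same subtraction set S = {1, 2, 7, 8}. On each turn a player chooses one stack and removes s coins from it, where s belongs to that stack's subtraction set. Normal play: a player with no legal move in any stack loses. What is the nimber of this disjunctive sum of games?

3

All stacks use S = {1, 2, 7, 8}:
n :  0  1  2  3  4  5  6  7  8  9 10 11 12 13 14 15 16 17
G :  0  1  2  0  1  2  0  1  2  0  1  2  0  1  2  0  1  2
Stack A: G(17) = 2.
Stack B: G(16) = 1.
Combined Grundy value = 2 ⊕ 1 = 3.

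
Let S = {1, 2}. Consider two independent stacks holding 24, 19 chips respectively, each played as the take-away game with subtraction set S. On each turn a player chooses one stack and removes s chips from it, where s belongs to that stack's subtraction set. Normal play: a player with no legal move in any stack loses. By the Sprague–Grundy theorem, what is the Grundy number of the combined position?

All stacks use S = {1, 2}:
n :  0  1  2  3  4  5  6  7  8  9 10 11 12 13 14 15 16 17 18 19 20 21 22 23 24
G :  0  1  2  0  1  2  0  1  2  0  1  2  0  1  2  0  1  2  0  1  2  0  1  2  0
Stack A: G(24) = 0.
Stack B: G(19) = 1.
Combined Grundy value = 0 ⊕ 1 = 1.

1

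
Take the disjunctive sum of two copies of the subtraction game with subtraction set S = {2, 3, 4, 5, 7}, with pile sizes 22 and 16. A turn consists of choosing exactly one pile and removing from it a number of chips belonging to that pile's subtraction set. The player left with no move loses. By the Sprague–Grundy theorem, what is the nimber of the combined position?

1

All piles use S = {2, 3, 4, 5, 7}:
n :  0  1  2  3  4  5  6  7  8  9 10 11 12 13 14 15 16 17 18 19 20 21 22
G :  0  0  1  1  2  2  3  3  4  0  0  1  1  2  2  3  3  4  0  0  1  1  2
Pile A: G(22) = 2.
Pile B: G(16) = 3.
Combined Grundy value = 2 ⊕ 3 = 1.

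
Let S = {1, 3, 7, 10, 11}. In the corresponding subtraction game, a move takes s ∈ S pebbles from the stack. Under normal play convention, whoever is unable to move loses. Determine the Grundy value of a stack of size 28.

n :  0  1  2  3  4  5  6  7  8  9 10 11 12 13 14 15 16 17 18 19 20 21 22 23 24 25 26 27 28
G :  0  1  0  1  0  1  0  1  0  1  2  3  2  3  2  3  2  3  2  3  0  1  0  1  0  1  0  1  0

0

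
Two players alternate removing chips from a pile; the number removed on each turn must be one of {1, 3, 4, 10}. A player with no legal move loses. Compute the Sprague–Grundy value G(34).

2

G(0) = 0
G(1) = mex{0} = 1
G(2) = mex{1} = 0
G(3) = mex{0,0} = 1
G(4) = mex{1,1,0} = 2
G(5) = mex{2,0,1} = 3
G(6) = mex{3,1,0} = 2
G(7) = mex{2,2,1} = 0
G(8) = mex{0,3,2} = 1
G(9) = mex{1,2,3} = 0
G(10) = mex{0,0,2,0} = 1
G(11) = mex{1,1,0,1} = 2
G(12) = mex{2,0,1,0} = 3
G(13) = mex{3,1,0,1} = 2
G(14) = mex{2,2,1,2} = 0
G(15) = mex{0,3,2,3} = 1
G(16) = mex{1,2,3,2} = 0
G(17) = mex{0,0,2,0} = 1
G(18) = mex{1,1,0,1} = 2
G(19) = mex{2,0,1,0} = 3
G(20) = mex{3,1,0,1} = 2
G(21) = mex{2,2,1,2} = 0
G(22) = mex{0,3,2,3} = 1
G(23) = mex{1,2,3,2} = 0
G(24) = mex{0,0,2,0} = 1
G(25) = mex{1,1,0,1} = 2
G(26) = mex{2,0,1,0} = 3
G(27) = mex{3,1,0,1} = 2
G(28) = mex{2,2,1,2} = 0
G(29) = mex{0,3,2,3} = 1
G(30) = mex{1,2,3,2} = 0
G(31) = mex{0,0,2,0} = 1
G(32) = mex{1,1,0,1} = 2
G(33) = mex{2,0,1,0} = 3
G(34) = mex{3,1,0,1} = 2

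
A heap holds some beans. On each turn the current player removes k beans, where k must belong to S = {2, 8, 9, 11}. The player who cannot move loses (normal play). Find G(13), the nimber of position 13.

2

G(0) = 0
G(1) = mex{} = 0
G(2) = mex{0} = 1
G(3) = mex{0} = 1
G(4) = mex{1} = 0
G(5) = mex{1} = 0
G(6) = mex{0} = 1
G(7) = mex{0} = 1
G(8) = mex{1,0} = 2
G(9) = mex{1,0,0} = 2
G(10) = mex{2,1,0} = 3
G(11) = mex{2,1,1,0} = 3
G(12) = mex{3,0,1,0} = 2
G(13) = mex{3,0,0,1} = 2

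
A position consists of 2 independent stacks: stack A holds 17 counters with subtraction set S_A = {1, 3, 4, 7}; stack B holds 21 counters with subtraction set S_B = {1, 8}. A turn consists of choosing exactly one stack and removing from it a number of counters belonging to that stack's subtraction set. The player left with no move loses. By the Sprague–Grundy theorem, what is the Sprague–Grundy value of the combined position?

Stack A, S = {1, 3, 4, 7}:
n :  0  1  2  3  4  5  6  7  8  9 10 11 12 13 14 15 16 17
G :  0  1  0  1  2  3  2  3  0  1  0  1  2  3  2  3  0  1
G_A(17) = 1.
Stack B, S = {1, 8}:
G(0) = 0
G(1) = mex{0} = 1
G(2) = mex{1} = 0
G(3) = mex{0} = 1
G(4) = mex{1} = 0
G(5) = mex{0} = 1
G(6) = mex{1} = 0
G(7) = mex{0} = 1
G(8) = mex{1,0} = 2
G(9) = mex{2,1} = 0
G(10) = mex{0,0} = 1
G(11) = mex{1,1} = 0
G(12) = mex{0,0} = 1
G(13) = mex{1,1} = 0
G(14) = mex{0,0} = 1
G(15) = mex{1,1} = 0
G(16) = mex{0,2} = 1
G(17) = mex{1,0} = 2
G(18) = mex{2,1} = 0
G(19) = mex{0,0} = 1
G(20) = mex{1,1} = 0
G(21) = mex{0,0} = 1
G_B(21) = 1.
Combined Grundy value = 1 ⊕ 1 = 0.

0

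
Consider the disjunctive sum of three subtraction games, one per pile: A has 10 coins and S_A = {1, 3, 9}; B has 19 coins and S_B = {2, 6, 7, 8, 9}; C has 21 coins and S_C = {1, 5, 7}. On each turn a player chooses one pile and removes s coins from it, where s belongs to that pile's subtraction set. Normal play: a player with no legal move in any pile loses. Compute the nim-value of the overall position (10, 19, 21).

Pile A, S = {1, 3, 9}:
n :  0  1  2  3  4  5  6  7  8  9 10
G :  0  1  0  1  0  1  0  1  0  1  0
G_A(10) = 0.
Pile B, S = {2, 6, 7, 8, 9}:
G(0) = 0
G(1) = mex{} = 0
G(2) = mex{0} = 1
G(3) = mex{0} = 1
G(4) = mex{1} = 0
G(5) = mex{1} = 0
G(6) = mex{0,0} = 1
G(7) = mex{0,0,0} = 1
G(8) = mex{1,1,0,0} = 2
G(9) = mex{1,1,1,0,0} = 2
G(10) = mex{2,0,1,1,0} = 3
G(11) = mex{2,0,0,1,1} = 3
G(12) = mex{3,1,0,0,1} = 2
G(13) = mex{3,1,1,0,0} = 2
G(14) = mex{2,2,1,1,0} = 3
G(15) = mex{2,2,2,1,1} = 0
G(16) = mex{3,3,2,2,1} = 0
G(17) = mex{0,3,3,2,2} = 1
G(18) = mex{0,2,3,3,2} = 1
G(19) = mex{1,2,2,3,3} = 0
G_B(19) = 0.
Pile C, S = {1, 5, 7}:
n :  0  1  2  3  4  5  6  7  8  9 10 11 12 13 14 15 16 17 18 19 20 21
G :  0  1  0  1  0  1  0  1  0  1  0  1  0  1  0  1  0  1  0  1  0  1
G_C(21) = 1.
Combined Grundy value = 0 ⊕ 0 ⊕ 1 = 1.

1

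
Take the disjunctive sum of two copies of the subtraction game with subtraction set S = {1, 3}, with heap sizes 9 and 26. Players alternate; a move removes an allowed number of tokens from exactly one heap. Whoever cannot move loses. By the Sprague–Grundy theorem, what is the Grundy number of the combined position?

All heaps use S = {1, 3}:
n :  0  1  2  3  4  5  6  7  8  9 10 11 12 13 14 15 16 17 18 19 20 21 22 23 24 25 26
G :  0  1  0  1  0  1  0  1  0  1  0  1  0  1  0  1  0  1  0  1  0  1  0  1  0  1  0
Heap A: G(9) = 1.
Heap B: G(26) = 0.
Combined Grundy value = 1 ⊕ 0 = 1.

1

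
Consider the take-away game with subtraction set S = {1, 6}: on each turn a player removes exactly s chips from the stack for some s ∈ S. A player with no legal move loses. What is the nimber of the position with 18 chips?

G(0) = 0
G(1) = mex{0} = 1
G(2) = mex{1} = 0
G(3) = mex{0} = 1
G(4) = mex{1} = 0
G(5) = mex{0} = 1
G(6) = mex{1,0} = 2
G(7) = mex{2,1} = 0
G(8) = mex{0,0} = 1
G(9) = mex{1,1} = 0
G(10) = mex{0,0} = 1
G(11) = mex{1,1} = 0
G(12) = mex{0,2} = 1
G(13) = mex{1,0} = 2
G(14) = mex{2,1} = 0
G(15) = mex{0,0} = 1
G(16) = mex{1,1} = 0
G(17) = mex{0,0} = 1
G(18) = mex{1,1} = 0

0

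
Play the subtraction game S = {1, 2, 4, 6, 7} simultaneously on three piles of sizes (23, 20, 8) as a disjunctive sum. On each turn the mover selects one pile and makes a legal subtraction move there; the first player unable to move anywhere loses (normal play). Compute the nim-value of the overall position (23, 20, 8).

All piles use S = {1, 2, 4, 6, 7}:
G(0) = 0
G(1) = mex{0} = 1
G(2) = mex{1,0} = 2
G(3) = mex{2,1} = 0
G(4) = mex{0,2,0} = 1
G(5) = mex{1,0,1} = 2
G(6) = mex{2,1,2,0} = 3
G(7) = mex{3,2,0,1,0} = 4
G(8) = mex{4,3,1,2,1} = 0
G(9) = mex{0,4,2,0,2} = 1
G(10) = mex{1,0,3,1,0} = 2
G(11) = mex{2,1,4,2,1} = 0
G(12) = mex{0,2,0,3,2} = 1
G(13) = mex{1,0,1,4,3} = 2
G(14) = mex{2,1,2,0,4} = 3
G(15) = mex{3,2,0,1,0} = 4
G(16) = mex{4,3,1,2,1} = 0
G(17) = mex{0,4,2,0,2} = 1
G(18) = mex{1,0,3,1,0} = 2
G(19) = mex{2,1,4,2,1} = 0
G(20) = mex{0,2,0,3,2} = 1
G(21) = mex{1,0,1,4,3} = 2
G(22) = mex{2,1,2,0,4} = 3
G(23) = mex{3,2,0,1,0} = 4
Pile A: G(23) = 4.
Pile B: G(20) = 1.
Pile C: G(8) = 0.
Combined Grundy value = 4 ⊕ 1 ⊕ 0 = 5.

5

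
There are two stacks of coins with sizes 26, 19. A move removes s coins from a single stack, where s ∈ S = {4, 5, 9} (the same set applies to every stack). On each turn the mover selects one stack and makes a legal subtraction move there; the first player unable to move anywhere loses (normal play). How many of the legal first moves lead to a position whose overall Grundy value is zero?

3

All stacks use S = {4, 5, 9}:
n :  0  1  2  3  4  5  6  7  8  9 10 11 12 13 14 15 16 17 18 19 20 21 22 23 24 25 26
G :  0  0  0  0  1  1  1  1  2  2  2  2  3  0  0  0  0  1  1  1  1  2  2  2  2  3  0
Stack A: G(26) = 0.
Stack B: G(19) = 1.
Combined Grundy value = 0 ⊕ 1 = 1.
A winning move leaves total XOR = 0, i.e. changes one component's Grundy value g to g ⊕ X where X is the current total.
Stack A: need g' = 0⊕1 = 1. Options: 26−4→G=2, 26−5→G=2, 26−9→G=1. Hits: 1.
Stack B: need g' = 1⊕1 = 0. Options: 19−4→G=0, 19−5→G=0, 19−9→G=2. Hits: 2.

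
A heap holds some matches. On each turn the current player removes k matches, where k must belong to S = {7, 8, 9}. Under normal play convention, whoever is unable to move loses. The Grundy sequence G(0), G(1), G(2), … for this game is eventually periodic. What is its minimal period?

G(0) = 0
G(1) = mex{} = 0
G(2) = mex{} = 0
G(3) = mex{} = 0
G(4) = mex{} = 0
G(5) = mex{} = 0
G(6) = mex{} = 0
G(7) = mex{0} = 1
G(8) = mex{0,0} = 1
G(9) = mex{0,0,0} = 1
G(10) = mex{0,0,0} = 1
G(11) = mex{0,0,0} = 1
G(12) = mex{0,0,0} = 1
G(13) = mex{0,0,0} = 1
G(14) = mex{1,0,0} = 2
G(15) = mex{1,1,0} = 2
G(16) = mex{1,1,1} = 0
G(17) = mex{1,1,1} = 0
G(18) = mex{1,1,1} = 0
G(19) = mex{1,1,1} = 0
G(20) = mex{1,1,1} = 0
G(21) = mex{2,1,1} = 0
G(22) = mex{2,2,1} = 0
G(23) = mex{0,2,2} = 1
G(24) = mex{0,0,2} = 1
G(25) = mex{0,0,0} = 1
G(26) = mex{0,0,0} = 1
G(27) = mex{0,0,0} = 1
G(28) = mex{0,0,0} = 1
G(29) = mex{0,0,0} = 1
G(30) = mex{1,0,0} = 2
G(31) = mex{1,1,0} = 2
G(32) = mex{1,1,1} = 0
G(33) = mex{1,1,1} = 0
G(n+16) = G(n) holds for n = 0,…,8 (a full window of length max(S) = 9), so the sequence is purely periodic with period 16.

16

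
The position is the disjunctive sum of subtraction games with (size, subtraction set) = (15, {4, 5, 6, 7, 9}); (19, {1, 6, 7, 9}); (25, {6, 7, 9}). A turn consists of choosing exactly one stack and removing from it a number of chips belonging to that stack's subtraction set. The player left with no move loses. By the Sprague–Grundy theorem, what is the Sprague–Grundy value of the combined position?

2

Stack A, S = {4, 5, 6, 7, 9}:
G(0) = 0
G(1) = mex{} = 0
G(2) = mex{} = 0
G(3) = mex{} = 0
G(4) = mex{0} = 1
G(5) = mex{0,0} = 1
G(6) = mex{0,0,0} = 1
G(7) = mex{0,0,0,0} = 1
G(8) = mex{1,0,0,0} = 2
G(9) = mex{1,1,0,0,0} = 2
G(10) = mex{1,1,1,0,0} = 2
G(11) = mex{1,1,1,1,0} = 2
G(12) = mex{2,1,1,1,0} = 3
G(13) = mex{2,2,1,1,1} = 0
G(14) = mex{2,2,2,1,1} = 0
G(15) = mex{2,2,2,2,1} = 0
G_A(15) = 0.
Stack B, S = {1, 6, 7, 9}:
n :  0  1  2  3  4  5  6  7  8  9 10 11 12 13 14 15 16 17 18 19
G :  0  1  0  1  0  1  2  3  2  3  2  3  0  1  0  1  0  1  2  3
G_B(19) = 3.
Stack C, S = {6, 7, 9}:
G(0) = 0
G(1) = mex{} = 0
G(2) = mex{} = 0
G(3) = mex{} = 0
G(4) = mex{} = 0
G(5) = mex{} = 0
G(6) = mex{0} = 1
G(7) = mex{0,0} = 1
G(8) = mex{0,0} = 1
G(9) = mex{0,0,0} = 1
G(10) = mex{0,0,0} = 1
G(11) = mex{0,0,0} = 1
G(12) = mex{1,0,0} = 2
G(13) = mex{1,1,0} = 2
G(14) = mex{1,1,0} = 2
G(15) = mex{1,1,1} = 0
G(16) = mex{1,1,1} = 0
G(17) = mex{1,1,1} = 0
G(18) = mex{2,1,1} = 0
G(19) = mex{2,2,1} = 0
G(20) = mex{2,2,1} = 0
G(21) = mex{0,2,2} = 1
G(22) = mex{0,0,2} = 1
G(23) = mex{0,0,2} = 1
G(24) = mex{0,0,0} = 1
G(25) = mex{0,0,0} = 1
G_C(25) = 1.
Combined Grundy value = 0 ⊕ 3 ⊕ 1 = 2.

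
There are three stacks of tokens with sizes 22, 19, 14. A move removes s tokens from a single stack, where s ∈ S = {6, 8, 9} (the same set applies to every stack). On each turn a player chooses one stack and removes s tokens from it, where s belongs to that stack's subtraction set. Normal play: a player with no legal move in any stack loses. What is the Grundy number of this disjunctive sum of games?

All stacks use S = {6, 8, 9}:
G(0) = 0
G(1) = mex{} = 0
G(2) = mex{} = 0
G(3) = mex{} = 0
G(4) = mex{} = 0
G(5) = mex{} = 0
G(6) = mex{0} = 1
G(7) = mex{0} = 1
G(8) = mex{0,0} = 1
G(9) = mex{0,0,0} = 1
G(10) = mex{0,0,0} = 1
G(11) = mex{0,0,0} = 1
G(12) = mex{1,0,0} = 2
G(13) = mex{1,0,0} = 2
G(14) = mex{1,1,0} = 2
G(15) = mex{1,1,1} = 0
G(16) = mex{1,1,1} = 0
G(17) = mex{1,1,1} = 0
G(18) = mex{2,1,1} = 0
G(19) = mex{2,1,1} = 0
G(20) = mex{2,2,1} = 0
G(21) = mex{0,2,2} = 1
G(22) = mex{0,2,2} = 1
Stack A: G(22) = 1.
Stack B: G(19) = 0.
Stack C: G(14) = 2.
Combined Grundy value = 1 ⊕ 0 ⊕ 2 = 3.

3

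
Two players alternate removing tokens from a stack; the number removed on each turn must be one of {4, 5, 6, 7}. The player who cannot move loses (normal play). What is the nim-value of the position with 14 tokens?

G(0) = 0
G(1) = mex{} = 0
G(2) = mex{} = 0
G(3) = mex{} = 0
G(4) = mex{0} = 1
G(5) = mex{0,0} = 1
G(6) = mex{0,0,0} = 1
G(7) = mex{0,0,0,0} = 1
G(8) = mex{1,0,0,0} = 2
G(9) = mex{1,1,0,0} = 2
G(10) = mex{1,1,1,0} = 2
G(11) = mex{1,1,1,1} = 0
G(12) = mex{2,1,1,1} = 0
G(13) = mex{2,2,1,1} = 0
G(14) = mex{2,2,2,1} = 0

0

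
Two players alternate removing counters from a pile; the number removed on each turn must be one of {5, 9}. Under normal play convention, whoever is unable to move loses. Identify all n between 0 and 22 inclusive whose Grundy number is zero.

G(0) = 0
G(1) = mex{} = 0
G(2) = mex{} = 0
G(3) = mex{} = 0
G(4) = mex{} = 0
G(5) = mex{0} = 1
G(6) = mex{0} = 1
G(7) = mex{0} = 1
G(8) = mex{0} = 1
G(9) = mex{0,0} = 1
G(10) = mex{1,0} = 2
G(11) = mex{1,0} = 2
G(12) = mex{1,0} = 2
G(13) = mex{1,0} = 2
G(14) = mex{1,1} = 0
G(15) = mex{2,1} = 0
G(16) = mex{2,1} = 0
G(17) = mex{2,1} = 0
G(18) = mex{2,1} = 0
G(19) = mex{0,2} = 1
G(20) = mex{0,2} = 1
G(21) = mex{0,2} = 1
G(22) = mex{0,2} = 1
P-positions are exactly the n with G(n) = 0.

0, 1, 2, 3, 4, 14, 15, 16, 17, 18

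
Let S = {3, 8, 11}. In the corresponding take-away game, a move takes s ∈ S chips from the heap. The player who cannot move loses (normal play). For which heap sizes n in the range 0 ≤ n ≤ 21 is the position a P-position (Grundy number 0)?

G(0) = 0
G(1) = mex{} = 0
G(2) = mex{} = 0
G(3) = mex{0} = 1
G(4) = mex{0} = 1
G(5) = mex{0} = 1
G(6) = mex{1} = 0
G(7) = mex{1} = 0
G(8) = mex{1,0} = 2
G(9) = mex{0,0} = 1
G(10) = mex{0,0} = 1
G(11) = mex{2,1,0} = 3
G(12) = mex{1,1,0} = 2
G(13) = mex{1,1,0} = 2
G(14) = mex{3,0,1} = 2
G(15) = mex{2,0,1} = 3
G(16) = mex{2,2,1} = 0
G(17) = mex{2,1,0} = 3
G(18) = mex{3,1,0} = 2
G(19) = mex{0,3,2} = 1
G(20) = mex{3,2,1} = 0
G(21) = mex{2,2,1} = 0
P-positions are exactly the n with G(n) = 0.

0, 1, 2, 6, 7, 16, 20, 21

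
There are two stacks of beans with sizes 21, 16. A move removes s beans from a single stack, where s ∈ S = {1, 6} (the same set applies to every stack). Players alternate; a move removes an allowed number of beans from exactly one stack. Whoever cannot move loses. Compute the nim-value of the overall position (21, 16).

0

All stacks use S = {1, 6}:
n :  0  1  2  3  4  5  6  7  8  9 10 11 12 13 14 15 16 17 18 19 20 21
G :  0  1  0  1  0  1  2  0  1  0  1  0  1  2  0  1  0  1  0  1  2  0
Stack A: G(21) = 0.
Stack B: G(16) = 0.
Combined Grundy value = 0 ⊕ 0 = 0.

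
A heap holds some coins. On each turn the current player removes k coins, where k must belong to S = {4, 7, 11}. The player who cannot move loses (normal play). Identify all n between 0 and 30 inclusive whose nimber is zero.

n :  0  1  2  3  4  5  6  7  8  9 10 11 12 13 14 15 16 17 18 19 20 21 22 23 24 25 26 27 28 29 30
G :  0  0  0  0  1  1  1  1  2  2  2  2  3  3  3  0  0  0  0  1  1  1  1  2  2  2  2  3  3  3  0
P-positions are exactly the n with G(n) = 0.

0, 1, 2, 3, 15, 16, 17, 18, 30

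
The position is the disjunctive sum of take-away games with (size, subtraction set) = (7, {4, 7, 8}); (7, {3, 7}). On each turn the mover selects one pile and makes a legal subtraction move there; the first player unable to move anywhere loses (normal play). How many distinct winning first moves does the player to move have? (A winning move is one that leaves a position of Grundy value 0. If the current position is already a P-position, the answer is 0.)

Pile A, S = {4, 7, 8}:
G(0) = 0
G(1) = mex{} = 0
G(2) = mex{} = 0
G(3) = mex{} = 0
G(4) = mex{0} = 1
G(5) = mex{0} = 1
G(6) = mex{0} = 1
G(7) = mex{0,0} = 1
G_A(7) = 1.
Pile B, S = {3, 7}:
G(0) = 0
G(1) = mex{} = 0
G(2) = mex{} = 0
G(3) = mex{0} = 1
G(4) = mex{0} = 1
G(5) = mex{0} = 1
G(6) = mex{1} = 0
G(7) = mex{1,0} = 2
G_B(7) = 2.
Combined Grundy value = 1 ⊕ 2 = 3.
A winning move leaves total XOR = 0, i.e. changes one component's Grundy value g to g ⊕ X where X is the current total.
Pile A: need g' = 1⊕3 = 2. Options: 7−4→G=0, 7−7→G=0. Hits: 0.
Pile B: need g' = 2⊕3 = 1. Options: 7−3→G=1, 7−7→G=0. Hits: 1.

1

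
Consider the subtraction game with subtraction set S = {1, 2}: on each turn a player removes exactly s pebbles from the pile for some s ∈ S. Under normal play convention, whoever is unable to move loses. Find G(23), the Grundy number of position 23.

G(0) = 0
G(1) = mex{0} = 1
G(2) = mex{1,0} = 2
G(3) = mex{2,1} = 0
G(4) = mex{0,2} = 1
G(5) = mex{1,0} = 2
G(6) = mex{2,1} = 0
G(7) = mex{0,2} = 1
G(8) = mex{1,0} = 2
G(9) = mex{2,1} = 0
G(10) = mex{0,2} = 1
G(11) = mex{1,0} = 2
G(12) = mex{2,1} = 0
G(13) = mex{0,2} = 1
G(14) = mex{1,0} = 2
G(15) = mex{2,1} = 0
G(16) = mex{0,2} = 1
G(17) = mex{1,0} = 2
G(18) = mex{2,1} = 0
G(19) = mex{0,2} = 1
G(20) = mex{1,0} = 2
G(21) = mex{2,1} = 0
G(22) = mex{0,2} = 1
G(23) = mex{1,0} = 2

2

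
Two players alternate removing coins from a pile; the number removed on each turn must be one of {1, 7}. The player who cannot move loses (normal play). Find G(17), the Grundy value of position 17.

G(0) = 0
G(1) = mex{0} = 1
G(2) = mex{1} = 0
G(3) = mex{0} = 1
G(4) = mex{1} = 0
G(5) = mex{0} = 1
G(6) = mex{1} = 0
G(7) = mex{0,0} = 1
G(8) = mex{1,1} = 0
G(9) = mex{0,0} = 1
G(10) = mex{1,1} = 0
G(11) = mex{0,0} = 1
G(12) = mex{1,1} = 0
G(13) = mex{0,0} = 1
G(14) = mex{1,1} = 0
G(15) = mex{0,0} = 1
G(16) = mex{1,1} = 0
G(17) = mex{0,0} = 1

1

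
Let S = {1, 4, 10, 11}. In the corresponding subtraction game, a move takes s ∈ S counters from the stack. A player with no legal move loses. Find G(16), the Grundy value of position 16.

n :  0  1  2  3  4  5  6  7  8  9 10 11 12 13 14 15 16
G :  0  1  0  1  2  0  1  0  1  2  3  2  3  4  0  1  2

2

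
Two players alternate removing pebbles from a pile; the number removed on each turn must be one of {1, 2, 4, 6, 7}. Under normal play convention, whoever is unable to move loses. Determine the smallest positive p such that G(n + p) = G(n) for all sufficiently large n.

G(0) = 0
G(1) = mex{0} = 1
G(2) = mex{1,0} = 2
G(3) = mex{2,1} = 0
G(4) = mex{0,2,0} = 1
G(5) = mex{1,0,1} = 2
G(6) = mex{2,1,2,0} = 3
G(7) = mex{3,2,0,1,0} = 4
G(8) = mex{4,3,1,2,1} = 0
G(9) = mex{0,4,2,0,2} = 1
G(10) = mex{1,0,3,1,0} = 2
G(11) = mex{2,1,4,2,1} = 0
G(12) = mex{0,2,0,3,2} = 1
G(13) = mex{1,0,1,4,3} = 2
G(14) = mex{2,1,2,0,4} = 3
G(15) = mex{3,2,0,1,0} = 4
G(16) = mex{4,3,1,2,1} = 0
G(17) = mex{0,4,2,0,2} = 1
G(n+8) = G(n) holds for n = 0,…,6 (a full window of length max(S) = 7), so the sequence is purely periodic with period 8.

8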